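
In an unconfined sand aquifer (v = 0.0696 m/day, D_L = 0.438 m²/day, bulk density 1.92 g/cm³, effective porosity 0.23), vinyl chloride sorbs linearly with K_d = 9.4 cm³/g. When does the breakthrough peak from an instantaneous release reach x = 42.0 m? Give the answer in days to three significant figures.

Retardation factor R = 1 + ρ_b·K_d/n = 1 + 1.92 × 9.4/0.23 = 79.47.
Sorption retards both mechanisms: v_R = v/R = 0.0008758 m/day, D_R = D/R = 0.005512 m²/day.
Peak time from v_R²t² + 2D_R t − x² = 0: t = (√(D_R² + v_R²x²) − D_R)/v_R².
√(D_R² + v_R²x²) = √(0.005512² + 0.0008758² × 42.0²) = 0.03719; v_R² = 7.670e-07.
t = (0.03719 − 0.005512)/7.670e-07 = 41300 days.

41300 days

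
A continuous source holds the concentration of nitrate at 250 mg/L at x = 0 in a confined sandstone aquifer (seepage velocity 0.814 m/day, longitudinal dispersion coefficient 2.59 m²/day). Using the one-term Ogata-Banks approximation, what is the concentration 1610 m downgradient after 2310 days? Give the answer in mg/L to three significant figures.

248 mg/L

For a continuous step input, C/C₀ ≈ ½·erfc((x−vt)/(2√(Dt))).
vt = 0.814 × 2310 = 1880.34 m and 2√(Dt) = 2√(2.59 × 2310) = 154.7 m.
Argument (x−vt)/(2√(Dt)) = (1610 − 1880.34)/154.7 = -1.748; ½·erfc(-1.748) = 0.9933.
C = 250 × 0.9933 = 248 mg/L.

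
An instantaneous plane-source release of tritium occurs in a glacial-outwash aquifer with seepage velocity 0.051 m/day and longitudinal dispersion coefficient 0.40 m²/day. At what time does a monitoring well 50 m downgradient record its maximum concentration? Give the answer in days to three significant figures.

For the 1D instantaneous-source solution, setting ∂C/∂t = 0 at fixed x gives v²t² + 2Dt − x² = 0, so t = (√(D² + v²x²) − D)/v².
√(D² + v²x²) = √(0.40² + 0.051² × 50²) = 2.581; v² = 0.002601.
t = (2.581 − 0.40)/0.002601 = 839 days (vs. the pure-advection estimate x/v = 980 d).

839 days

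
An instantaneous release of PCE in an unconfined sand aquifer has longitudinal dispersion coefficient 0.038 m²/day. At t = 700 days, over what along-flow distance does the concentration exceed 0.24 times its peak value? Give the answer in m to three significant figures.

24.6 m

The plume is Gaussian with σ = √(2Dt) = √(2 × 0.038 × 700) = 7.294 m.
C/C_peak = exp(−Δx²/(2σ²)) = 0.24 ⇒ Δx = σ·√(−2 ln 0.24) = 7.294 × 1.689 = 12.32 m.
Width = 2Δx = 24.6 m.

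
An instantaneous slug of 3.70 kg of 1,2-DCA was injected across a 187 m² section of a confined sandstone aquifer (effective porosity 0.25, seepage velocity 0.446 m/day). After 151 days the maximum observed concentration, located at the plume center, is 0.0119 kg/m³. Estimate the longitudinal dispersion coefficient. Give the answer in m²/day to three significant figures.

0.0233 m²/day

At the plume center C_max = M/(n_e·A·√(4πDt)), so D = M²/(4πt·(n_e·A·C_max)²).
n_e·A·C_max = 0.25 × 187 × 0.0119 = 0.5563 kg/m.
D = 3.70²/(4π × 151 × 0.5563²) = 0.0233 m²/day.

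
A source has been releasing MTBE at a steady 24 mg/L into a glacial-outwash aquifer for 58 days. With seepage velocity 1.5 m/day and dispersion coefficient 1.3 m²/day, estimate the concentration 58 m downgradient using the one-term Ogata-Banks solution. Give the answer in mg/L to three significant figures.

For a continuous step input, C/C₀ ≈ ½·erfc((x−vt)/(2√(Dt))).
vt = 1.5 × 58 = 87 m and 2√(Dt) = 2√(1.3 × 58) = 17.37 m.
Argument (x−vt)/(2√(Dt)) = (58 − 87)/17.37 = -1.670; ½·erfc(-1.670) = 0.9909.
C = 24 × 0.9909 = 23.8 mg/L.

23.8 mg/L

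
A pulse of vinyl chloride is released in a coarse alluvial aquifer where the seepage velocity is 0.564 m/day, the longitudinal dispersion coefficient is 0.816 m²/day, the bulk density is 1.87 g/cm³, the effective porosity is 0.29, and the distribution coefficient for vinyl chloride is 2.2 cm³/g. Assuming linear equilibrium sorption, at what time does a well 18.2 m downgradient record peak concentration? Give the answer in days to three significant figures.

Retardation factor R = 1 + ρ_b·K_d/n = 1 + 1.87 × 2.2/0.29 = 15.19.
Sorption retards both mechanisms: v_R = v/R = 0.03713 m/day, D_R = D/R = 0.05372 m²/day.
Peak time from v_R²t² + 2D_R t − x² = 0: t = (√(D_R² + v_R²x²) − D_R)/v_R².
√(D_R² + v_R²x²) = √(0.05372² + 0.03713² × 18.2²) = 0.6779; v_R² = 0.001379.
t = (0.6779 − 0.05372)/0.001379 = 453 days.

453 days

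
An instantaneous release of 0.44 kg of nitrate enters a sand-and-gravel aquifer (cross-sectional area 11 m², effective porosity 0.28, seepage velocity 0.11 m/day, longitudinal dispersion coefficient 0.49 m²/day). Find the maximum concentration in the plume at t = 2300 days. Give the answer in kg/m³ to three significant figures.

0.00120 kg/m³

The peak of an instantaneous 1D plume sits at x = vt; there the Gaussian factor is 1 and C_max = M/(n_e·A·√(4πDt)), where n_e·A is the pore area the mass is dissolved in.
√(4πDt) = √(4π × 0.49 × 2300) = 119.0 m, so C_max = 0.44/(0.28 × 11 × 119.0) = 0.00120 kg/m³.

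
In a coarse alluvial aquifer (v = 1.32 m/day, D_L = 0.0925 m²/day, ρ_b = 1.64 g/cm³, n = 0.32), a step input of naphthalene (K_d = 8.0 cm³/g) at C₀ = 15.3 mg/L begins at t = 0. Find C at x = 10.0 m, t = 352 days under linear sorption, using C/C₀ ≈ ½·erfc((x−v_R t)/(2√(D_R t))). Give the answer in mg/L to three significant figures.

Retardation factor R = 1 + ρ_b·K_d/n = 1 + 1.64 × 8.0/0.32 = 42.00.
Sorption retards both mechanisms: v_R = v/R = 0.03143 m/day, D_R = D/R = 0.002202 m²/day.
v_R·t = 0.03143 × 352 = 11.06336 m; 2√(D_R t) = 1.761 m; argument = (10.0 − 11.06336)/1.761 = -0.6038.
C = C₀ × ½·erfc(-0.6038) = 15.3 × 0.8034 = 12.3 mg/L.

12.3 mg/L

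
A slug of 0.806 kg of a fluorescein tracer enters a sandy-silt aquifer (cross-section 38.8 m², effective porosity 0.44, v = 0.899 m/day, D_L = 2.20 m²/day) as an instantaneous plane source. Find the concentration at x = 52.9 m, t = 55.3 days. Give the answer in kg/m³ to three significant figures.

0.00118 kg/m³

For an instantaneous plane source, C(x,t) = M/(n_e·A·√(4πDt)) · exp(−(x−vt)²/(4Dt)), with n_e·A the pore (flow) area.
Plume center vt = 0.899 × 55.3 = 49.7147 m, so the well at 52.9 m is 3.1853 m downgradient of the peak.
√(4πDt) = 39.10 m, giving peak height M/(n_e·A·√(4πDt)) = 0.806/(0.44 × 38.8 × 39.10) = 0.001207 kg/m³.
(x−vt)²/(4Dt) = (3.1853)²/(4 × 2.20 × 55.3) = 0.02085; exp(−0.02085) = 0.9794.
C = 0.001207 × 0.9794 = 0.00118 kg/m³.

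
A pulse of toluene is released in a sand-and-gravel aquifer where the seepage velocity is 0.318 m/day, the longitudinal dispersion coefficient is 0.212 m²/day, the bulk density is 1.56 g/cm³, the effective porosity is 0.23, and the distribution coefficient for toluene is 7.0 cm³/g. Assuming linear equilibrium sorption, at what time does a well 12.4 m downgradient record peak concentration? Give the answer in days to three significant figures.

Retardation factor R = 1 + ρ_b·K_d/n = 1 + 1.56 × 7.0/0.23 = 48.48.
Sorption retards both mechanisms: v_R = v/R = 0.006559 m/day, D_R = D/R = 0.004373 m²/day.
Peak time from v_R²t² + 2D_R t − x² = 0: t = (√(D_R² + v_R²x²) − D_R)/v_R².
√(D_R² + v_R²x²) = √(0.004373² + 0.006559² × 12.4²) = 0.08145; v_R² = 4.302e-05.
t = (0.08145 − 0.004373)/4.302e-05 = 1790 days.

1790 days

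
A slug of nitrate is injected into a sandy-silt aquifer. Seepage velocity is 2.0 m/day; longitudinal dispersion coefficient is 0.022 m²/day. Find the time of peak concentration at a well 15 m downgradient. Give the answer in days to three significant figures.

7.49 days

For the 1D instantaneous-source solution, setting ∂C/∂t = 0 at fixed x gives v²t² + 2Dt − x² = 0, so t = (√(D² + v²x²) − D)/v².
√(D² + v²x²) = √(0.022² + 2.0² × 15²) = 30.00; v² = 4.
t = (30.00 − 0.022)/4 = 7.49 days (vs. the pure-advection estimate x/v = 7.50 d).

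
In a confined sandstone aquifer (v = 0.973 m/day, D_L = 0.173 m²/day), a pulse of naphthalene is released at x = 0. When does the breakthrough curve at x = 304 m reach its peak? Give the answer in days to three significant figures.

For the 1D instantaneous-source solution, setting ∂C/∂t = 0 at fixed x gives v²t² + 2Dt − x² = 0, so t = (√(D² + v²x²) − D)/v².
√(D² + v²x²) = √(0.173² + 0.973² × 304²) = 295.8; v² = 0.946729.
t = (295.8 − 0.173)/0.946729 = 312 days (vs. the pure-advection estimate x/v = 312 d).

312 days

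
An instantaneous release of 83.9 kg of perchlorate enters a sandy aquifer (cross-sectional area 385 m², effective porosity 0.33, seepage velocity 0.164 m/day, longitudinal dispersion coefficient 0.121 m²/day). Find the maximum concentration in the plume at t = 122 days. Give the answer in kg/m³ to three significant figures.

The peak of an instantaneous 1D plume sits at x = vt; there the Gaussian factor is 1 and C_max = M/(n_e·A·√(4πDt)), where n_e·A is the pore area the mass is dissolved in.
√(4πDt) = √(4π × 0.121 × 122) = 13.62 m, so C_max = 83.9/(0.33 × 385 × 13.62) = 0.0485 kg/m³.

0.0485 kg/m³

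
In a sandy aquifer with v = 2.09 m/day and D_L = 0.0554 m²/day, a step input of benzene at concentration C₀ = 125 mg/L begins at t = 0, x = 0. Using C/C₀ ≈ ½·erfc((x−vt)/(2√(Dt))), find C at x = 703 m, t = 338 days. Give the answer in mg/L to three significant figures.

89.0 mg/L

For a continuous step input, C/C₀ ≈ ½·erfc((x−vt)/(2√(Dt))).
vt = 2.09 × 338 = 706.42 m and 2√(Dt) = 2√(0.0554 × 338) = 8.655 m.
Argument (x−vt)/(2√(Dt)) = (703 − 706.42)/8.655 = -0.3951; ½·erfc(-0.3951) = 0.7118.
C = 125 × 0.7118 = 89.0 mg/L.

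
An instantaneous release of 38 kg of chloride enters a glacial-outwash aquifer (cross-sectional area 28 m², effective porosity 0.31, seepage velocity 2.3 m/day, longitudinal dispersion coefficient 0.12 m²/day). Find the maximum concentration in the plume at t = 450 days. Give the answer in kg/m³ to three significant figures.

0.168 kg/m³

The peak of an instantaneous 1D plume sits at x = vt; there the Gaussian factor is 1 and C_max = M/(n_e·A·√(4πDt)), where n_e·A is the pore area the mass is dissolved in.
√(4πDt) = √(4π × 0.12 × 450) = 26.05 m, so C_max = 38/(0.31 × 28 × 26.05) = 0.168 kg/m³.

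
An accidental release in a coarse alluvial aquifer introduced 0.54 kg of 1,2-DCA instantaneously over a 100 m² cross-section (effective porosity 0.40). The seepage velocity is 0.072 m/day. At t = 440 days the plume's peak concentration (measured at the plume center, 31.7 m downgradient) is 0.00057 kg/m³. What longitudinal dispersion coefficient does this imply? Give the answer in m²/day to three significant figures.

0.101 m²/day

At the plume center C_max = M/(n_e·A·√(4πDt)), so D = M²/(4πt·(n_e·A·C_max)²).
n_e·A·C_max = 0.40 × 100 × 0.00057 = 0.02280 kg/m.
D = 0.54²/(4π × 440 × 0.02280²) = 0.101 m²/day.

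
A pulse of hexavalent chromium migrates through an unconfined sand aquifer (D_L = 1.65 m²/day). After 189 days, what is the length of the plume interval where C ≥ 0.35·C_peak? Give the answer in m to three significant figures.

The plume is Gaussian with σ = √(2Dt) = √(2 × 1.65 × 189) = 24.97 m.
C/C_peak = exp(−Δx²/(2σ²)) = 0.35 ⇒ Δx = σ·√(−2 ln 0.35) = 24.97 × 1.449 = 36.18 m.
Width = 2Δx = 72.4 m.

72.4 m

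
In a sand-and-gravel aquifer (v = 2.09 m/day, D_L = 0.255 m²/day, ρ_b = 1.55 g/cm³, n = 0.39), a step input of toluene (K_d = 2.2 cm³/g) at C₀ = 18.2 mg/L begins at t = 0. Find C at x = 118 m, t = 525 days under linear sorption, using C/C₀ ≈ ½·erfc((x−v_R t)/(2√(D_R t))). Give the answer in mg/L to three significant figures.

2.77 mg/L

Retardation factor R = 1 + ρ_b·K_d/n = 1 + 1.55 × 2.2/0.39 = 9.744.
Sorption retards both mechanisms: v_R = v/R = 0.2145 m/day, D_R = D/R = 0.02617 m²/day.
v_R·t = 0.2145 × 525 = 112.6125 m; 2√(D_R t) = 7.413 m; argument = (118 − 112.6125)/7.413 = 0.7268.
C = C₀ × ½·erfc(0.7268) = 18.2 × 0.1520 = 2.77 mg/L.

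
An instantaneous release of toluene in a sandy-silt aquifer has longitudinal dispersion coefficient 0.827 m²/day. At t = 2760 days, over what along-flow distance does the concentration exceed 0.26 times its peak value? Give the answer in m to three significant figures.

The plume is Gaussian with σ = √(2Dt) = √(2 × 0.827 × 2760) = 67.57 m.
C/C_peak = exp(−Δx²/(2σ²)) = 0.26 ⇒ Δx = σ·√(−2 ln 0.26) = 67.57 × 1.641 = 110.9 m.
Width = 2Δx = 222 m.

222 m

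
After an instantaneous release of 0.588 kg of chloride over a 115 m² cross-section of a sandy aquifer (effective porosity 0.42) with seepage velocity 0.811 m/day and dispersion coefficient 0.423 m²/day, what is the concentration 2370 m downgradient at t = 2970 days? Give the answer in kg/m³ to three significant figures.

For an instantaneous plane source, C(x,t) = M/(n_e·A·√(4πDt)) · exp(−(x−vt)²/(4Dt)), with n_e·A the pore (flow) area.
Plume center vt = 0.811 × 2970 = 2408.67 m, so the well at 2370 m is 38.67 m upgradient of the peak.
√(4πDt) = 125.6 m, giving peak height M/(n_e·A·√(4πDt)) = 0.588/(0.42 × 115 × 125.6) = 9.693e-05 kg/m³.
(x−vt)²/(4Dt) = (-38.67)²/(4 × 0.423 × 2970) = 0.2976; exp(−0.2976) = 0.7426.
C = 9.693e-05 × 0.7426 = 7.20e-05 kg/m³.

7.20e-05 kg/m³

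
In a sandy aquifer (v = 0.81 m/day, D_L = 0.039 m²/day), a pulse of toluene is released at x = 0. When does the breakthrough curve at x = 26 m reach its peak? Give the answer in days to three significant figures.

32.0 days

For the 1D instantaneous-source solution, setting ∂C/∂t = 0 at fixed x gives v²t² + 2Dt − x² = 0, so t = (√(D² + v²x²) − D)/v².
√(D² + v²x²) = √(0.039² + 0.81² × 26²) = 21.06; v² = 0.6561.
t = (21.06 − 0.039)/0.6561 = 32.0 days (vs. the pure-advection estimate x/v = 32.1 d).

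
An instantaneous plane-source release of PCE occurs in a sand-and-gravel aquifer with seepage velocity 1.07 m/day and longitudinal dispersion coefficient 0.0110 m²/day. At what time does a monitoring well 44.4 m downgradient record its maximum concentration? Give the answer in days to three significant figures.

41.5 days

For the 1D instantaneous-source solution, setting ∂C/∂t = 0 at fixed x gives v²t² + 2Dt − x² = 0, so t = (√(D² + v²x²) − D)/v².
√(D² + v²x²) = √(0.0110² + 1.07² × 44.4²) = 47.51; v² = 1.1449.
t = (47.51 − 0.0110)/1.1449 = 41.5 days (vs. the pure-advection estimate x/v = 41.5 d).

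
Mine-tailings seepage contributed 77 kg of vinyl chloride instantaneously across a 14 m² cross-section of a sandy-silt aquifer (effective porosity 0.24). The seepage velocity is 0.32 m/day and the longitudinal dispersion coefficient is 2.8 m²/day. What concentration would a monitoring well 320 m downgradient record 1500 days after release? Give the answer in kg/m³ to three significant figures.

0.0217 kg/m³

For an instantaneous plane source, C(x,t) = M/(n_e·A·√(4πDt)) · exp(−(x−vt)²/(4Dt)), with n_e·A the pore (flow) area.
Plume center vt = 0.32 × 1500 = 480 m, so the well at 320 m is 160 m upgradient of the peak.
√(4πDt) = 229.7 m, giving peak height M/(n_e·A·√(4πDt)) = 77/(0.24 × 14 × 229.7) = 0.09977 kg/m³.
(x−vt)²/(4Dt) = (-160)²/(4 × 2.8 × 1500) = 1.524; exp(−1.524) = 0.2178.
C = 0.09977 × 0.2178 = 0.0217 kg/m³.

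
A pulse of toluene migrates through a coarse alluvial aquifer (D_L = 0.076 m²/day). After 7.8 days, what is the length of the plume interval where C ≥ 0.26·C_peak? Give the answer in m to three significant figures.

The plume is Gaussian with σ = √(2Dt) = √(2 × 0.076 × 7.8) = 1.089 m.
C/C_peak = exp(−Δx²/(2σ²)) = 0.26 ⇒ Δx = σ·√(−2 ln 0.26) = 1.089 × 1.641 = 1.787 m.
Width = 2Δx = 3.57 m.

3.57 m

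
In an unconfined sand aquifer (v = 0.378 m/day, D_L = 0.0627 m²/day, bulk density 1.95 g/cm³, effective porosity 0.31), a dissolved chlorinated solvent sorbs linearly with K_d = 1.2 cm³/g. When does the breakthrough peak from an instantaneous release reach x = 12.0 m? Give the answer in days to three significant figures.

Retardation factor R = 1 + ρ_b·K_d/n = 1 + 1.95 × 1.2/0.31 = 8.548.
Sorption retards both mechanisms: v_R = v/R = 0.04422 m/day, D_R = D/R = 0.007335 m²/day.
Peak time from v_R²t² + 2D_R t − x² = 0: t = (√(D_R² + v_R²x²) − D_R)/v_R².
√(D_R² + v_R²x²) = √(0.007335² + 0.04422² × 12.0²) = 0.5307; v_R² = 0.001955.
t = (0.5307 − 0.007335)/0.001955 = 268 days.

268 days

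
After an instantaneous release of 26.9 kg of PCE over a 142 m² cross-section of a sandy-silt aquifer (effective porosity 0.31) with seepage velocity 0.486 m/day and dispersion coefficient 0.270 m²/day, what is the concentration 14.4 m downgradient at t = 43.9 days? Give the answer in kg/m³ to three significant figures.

0.0182 kg/m³

For an instantaneous plane source, C(x,t) = M/(n_e·A·√(4πDt)) · exp(−(x−vt)²/(4Dt)), with n_e·A the pore (flow) area.
Plume center vt = 0.486 × 43.9 = 21.3354 m, so the well at 14.4 m is 6.9354 m upgradient of the peak.
√(4πDt) = 12.20 m, giving peak height M/(n_e·A·√(4πDt)) = 26.9/(0.31 × 142 × 12.20) = 0.05009 kg/m³.
(x−vt)²/(4Dt) = (-6.9354)²/(4 × 0.270 × 43.9) = 1.015; exp(−1.015) = 0.3624.
C = 0.05009 × 0.3624 = 0.0182 kg/m³.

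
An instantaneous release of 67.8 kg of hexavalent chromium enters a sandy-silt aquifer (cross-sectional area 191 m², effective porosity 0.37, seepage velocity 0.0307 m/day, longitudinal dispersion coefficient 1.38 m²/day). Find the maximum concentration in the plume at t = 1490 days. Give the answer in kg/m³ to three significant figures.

0.00597 kg/m³

The peak of an instantaneous 1D plume sits at x = vt; there the Gaussian factor is 1 and C_max = M/(n_e·A·√(4πDt)), where n_e·A is the pore area the mass is dissolved in.
√(4πDt) = √(4π × 1.38 × 1490) = 160.7 m, so C_max = 67.8/(0.37 × 191 × 160.7) = 0.00597 kg/m³.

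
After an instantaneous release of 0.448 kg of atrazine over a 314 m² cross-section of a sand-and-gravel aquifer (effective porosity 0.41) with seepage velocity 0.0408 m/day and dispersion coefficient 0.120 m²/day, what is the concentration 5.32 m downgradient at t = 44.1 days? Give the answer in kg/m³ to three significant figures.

For an instantaneous plane source, C(x,t) = M/(n_e·A·√(4πDt)) · exp(−(x−vt)²/(4Dt)), with n_e·A the pore (flow) area.
Plume center vt = 0.0408 × 44.1 = 1.79928 m, so the well at 5.32 m is 3.52072 m downgradient of the peak.
√(4πDt) = 8.155 m, giving peak height M/(n_e·A·√(4πDt)) = 0.448/(0.41 × 314 × 8.155) = 0.0004267 kg/m³.
(x−vt)²/(4Dt) = (3.52072)²/(4 × 0.120 × 44.1) = 0.5856; exp(−0.5856) = 0.5568.
C = 0.0004267 × 0.5568 = 0.000238 kg/m³.

0.000238 kg/m³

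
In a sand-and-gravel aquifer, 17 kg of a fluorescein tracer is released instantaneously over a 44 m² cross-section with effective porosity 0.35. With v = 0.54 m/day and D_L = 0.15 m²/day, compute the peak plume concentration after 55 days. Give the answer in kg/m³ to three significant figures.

0.108 kg/m³

The peak of an instantaneous 1D plume sits at x = vt; there the Gaussian factor is 1 and C_max = M/(n_e·A·√(4πDt)), where n_e·A is the pore area the mass is dissolved in.
√(4πDt) = √(4π × 0.15 × 55) = 10.18 m, so C_max = 17/(0.35 × 44 × 10.18) = 0.108 kg/m³.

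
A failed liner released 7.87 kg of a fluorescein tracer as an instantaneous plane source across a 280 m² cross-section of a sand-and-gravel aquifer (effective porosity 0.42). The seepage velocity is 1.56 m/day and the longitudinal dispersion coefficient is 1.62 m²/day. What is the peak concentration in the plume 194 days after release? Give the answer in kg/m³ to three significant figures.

0.00106 kg/m³

The peak of an instantaneous 1D plume sits at x = vt; there the Gaussian factor is 1 and C_max = M/(n_e·A·√(4πDt)), where n_e·A is the pore area the mass is dissolved in.
√(4πDt) = √(4π × 1.62 × 194) = 62.84 m, so C_max = 7.87/(0.42 × 280 × 62.84) = 0.00106 kg/m³.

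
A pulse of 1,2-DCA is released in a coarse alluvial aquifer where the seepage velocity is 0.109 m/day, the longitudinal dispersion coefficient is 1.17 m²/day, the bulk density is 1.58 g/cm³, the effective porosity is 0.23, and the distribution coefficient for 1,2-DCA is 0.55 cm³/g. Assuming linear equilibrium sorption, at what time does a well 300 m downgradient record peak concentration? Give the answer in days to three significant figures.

Retardation factor R = 1 + ρ_b·K_d/n = 1 + 1.58 × 0.55/0.23 = 4.778.
Sorption retards both mechanisms: v_R = v/R = 0.02281 m/day, D_R = D/R = 0.2449 m²/day.
Peak time from v_R²t² + 2D_R t − x² = 0: t = (√(D_R² + v_R²x²) − D_R)/v_R².
√(D_R² + v_R²x²) = √(0.2449² + 0.02281² × 300²) = 6.847; v_R² = 0.0005203.
t = (6.847 − 0.2449)/0.0005203 = 12700 days.

12700 days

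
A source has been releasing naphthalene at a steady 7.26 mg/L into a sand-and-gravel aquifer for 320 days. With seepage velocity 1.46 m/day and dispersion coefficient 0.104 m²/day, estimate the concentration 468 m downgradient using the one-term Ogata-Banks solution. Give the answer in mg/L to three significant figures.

For a continuous step input, C/C₀ ≈ ½·erfc((x−vt)/(2√(Dt))).
vt = 1.46 × 320 = 467.2 m and 2√(Dt) = 2√(0.104 × 320) = 11.54 m.
Argument (x−vt)/(2√(Dt)) = (468 − 467.2)/11.54 = 0.06932; ½·erfc(0.06932) = 0.4610.
C = 7.26 × 0.4610 = 3.35 mg/L.

3.35 mg/L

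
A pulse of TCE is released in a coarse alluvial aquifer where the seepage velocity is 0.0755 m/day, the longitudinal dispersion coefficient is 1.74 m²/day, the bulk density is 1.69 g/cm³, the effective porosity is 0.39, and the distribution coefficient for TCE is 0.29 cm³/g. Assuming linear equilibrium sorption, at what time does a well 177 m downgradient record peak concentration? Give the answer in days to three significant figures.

4650 days

Retardation factor R = 1 + ρ_b·K_d/n = 1 + 1.69 × 0.29/0.39 = 2.257.
Sorption retards both mechanisms: v_R = v/R = 0.03345 m/day, D_R = D/R = 0.7709 m²/day.
Peak time from v_R²t² + 2D_R t − x² = 0: t = (√(D_R² + v_R²x²) − D_R)/v_R².
√(D_R² + v_R²x²) = √(0.7709² + 0.03345² × 177²) = 5.971; v_R² = 0.001119.
t = (5.971 − 0.7709)/0.001119 = 4650 days.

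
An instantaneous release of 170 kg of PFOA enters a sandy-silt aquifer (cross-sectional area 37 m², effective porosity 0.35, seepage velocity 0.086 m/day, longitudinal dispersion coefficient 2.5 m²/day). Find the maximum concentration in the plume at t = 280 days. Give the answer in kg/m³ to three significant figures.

The peak of an instantaneous 1D plume sits at x = vt; there the Gaussian factor is 1 and C_max = M/(n_e·A·√(4πDt)), where n_e·A is the pore area the mass is dissolved in.
√(4πDt) = √(4π × 2.5 × 280) = 93.79 m, so C_max = 170/(0.35 × 37 × 93.79) = 0.140 kg/m³.

0.140 kg/m³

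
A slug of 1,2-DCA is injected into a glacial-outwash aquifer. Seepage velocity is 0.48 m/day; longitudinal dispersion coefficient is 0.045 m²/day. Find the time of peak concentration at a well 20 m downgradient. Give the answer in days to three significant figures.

For the 1D instantaneous-source solution, setting ∂C/∂t = 0 at fixed x gives v²t² + 2Dt − x² = 0, so t = (√(D² + v²x²) − D)/v².
√(D² + v²x²) = √(0.045² + 0.48² × 20²) = 9.600; v² = 0.2304.
t = (9.600 − 0.045)/0.2304 = 41.5 days (vs. the pure-advection estimate x/v = 41.7 d).

41.5 days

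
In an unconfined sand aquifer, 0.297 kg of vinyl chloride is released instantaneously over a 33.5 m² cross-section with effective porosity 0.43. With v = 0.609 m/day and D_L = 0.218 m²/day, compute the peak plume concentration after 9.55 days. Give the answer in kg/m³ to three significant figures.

The peak of an instantaneous 1D plume sits at x = vt; there the Gaussian factor is 1 and C_max = M/(n_e·A·√(4πDt)), where n_e·A is the pore area the mass is dissolved in.
√(4πDt) = √(4π × 0.218 × 9.55) = 5.115 m, so C_max = 0.297/(0.43 × 33.5 × 5.115) = 0.00403 kg/m³.

0.00403 kg/m³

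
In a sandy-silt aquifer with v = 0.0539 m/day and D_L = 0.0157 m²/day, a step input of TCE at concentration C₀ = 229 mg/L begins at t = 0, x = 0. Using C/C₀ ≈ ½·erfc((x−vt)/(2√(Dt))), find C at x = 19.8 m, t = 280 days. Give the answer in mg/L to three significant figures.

12.9 mg/L

For a continuous step input, C/C₀ ≈ ½·erfc((x−vt)/(2√(Dt))).
vt = 0.0539 × 280 = 15.092 m and 2√(Dt) = 2√(0.0157 × 280) = 4.193 m.
Argument (x−vt)/(2√(Dt)) = (19.8 − 15.092)/4.193 = 1.123; ½·erfc(1.123) = 0.05612.
C = 229 × 0.05612 = 12.9 mg/L.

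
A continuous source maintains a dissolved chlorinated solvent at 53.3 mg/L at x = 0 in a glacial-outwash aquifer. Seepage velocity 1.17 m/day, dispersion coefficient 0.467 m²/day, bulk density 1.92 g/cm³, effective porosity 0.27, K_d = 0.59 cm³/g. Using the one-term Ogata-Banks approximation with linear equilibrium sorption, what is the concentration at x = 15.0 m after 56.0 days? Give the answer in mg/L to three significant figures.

12.0 mg/L

Retardation factor R = 1 + ρ_b·K_d/n = 1 + 1.92 × 0.59/0.27 = 5.196.
Sorption retards both mechanisms: v_R = v/R = 0.2252 m/day, D_R = D/R = 0.08988 m²/day.
v_R·t = 0.2252 × 56.0 = 12.6112 m; 2√(D_R t) = 4.487 m; argument = (15.0 − 12.6112)/4.487 = 0.5324.
C = C₀ × ½·erfc(0.5324) = 53.3 × 0.2257 = 12.0 mg/L.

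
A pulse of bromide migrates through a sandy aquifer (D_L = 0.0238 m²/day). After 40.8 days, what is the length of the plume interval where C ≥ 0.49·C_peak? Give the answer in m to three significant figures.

The plume is Gaussian with σ = √(2Dt) = √(2 × 0.0238 × 40.8) = 1.394 m.
C/C_peak = exp(−Δx²/(2σ²)) = 0.49 ⇒ Δx = σ·√(−2 ln 0.49) = 1.394 × 1.194 = 1.664 m.
Width = 2Δx = 3.33 m.

3.33 m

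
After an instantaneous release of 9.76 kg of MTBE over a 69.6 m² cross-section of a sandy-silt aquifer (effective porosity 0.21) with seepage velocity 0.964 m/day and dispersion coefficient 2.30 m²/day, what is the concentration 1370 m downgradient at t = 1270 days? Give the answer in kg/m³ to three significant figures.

For an instantaneous plane source, C(x,t) = M/(n_e·A·√(4πDt)) · exp(−(x−vt)²/(4Dt)), with n_e·A the pore (flow) area.
Plume center vt = 0.964 × 1270 = 1224.28 m, so the well at 1370 m is 145.72 m downgradient of the peak.
√(4πDt) = 191.6 m, giving peak height M/(n_e·A·√(4πDt)) = 9.76/(0.21 × 69.6 × 191.6) = 0.003485 kg/m³.
(x−vt)²/(4Dt) = (145.72)²/(4 × 2.30 × 1270) = 1.817; exp(−1.817) = 0.1625.
C = 0.003485 × 0.1625 = 0.000566 kg/m³.

0.000566 kg/m³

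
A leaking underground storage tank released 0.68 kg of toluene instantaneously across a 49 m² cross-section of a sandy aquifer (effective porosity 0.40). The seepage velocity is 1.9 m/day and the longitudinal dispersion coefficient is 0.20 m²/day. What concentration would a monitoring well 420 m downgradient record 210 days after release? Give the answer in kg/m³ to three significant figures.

0.000109 kg/m³

For an instantaneous plane source, C(x,t) = M/(n_e·A·√(4πDt)) · exp(−(x−vt)²/(4Dt)), with n_e·A the pore (flow) area.
Plume center vt = 1.9 × 210 = 399 m, so the well at 420 m is 21 m downgradient of the peak.
√(4πDt) = 22.97 m, giving peak height M/(n_e·A·√(4πDt)) = 0.68/(0.40 × 49 × 22.97) = 0.001510 kg/m³.
(x−vt)²/(4Dt) = (21)²/(4 × 0.20 × 210) = 2.625; exp(−2.625) = 0.07244.
C = 0.001510 × 0.07244 = 0.000109 kg/m³.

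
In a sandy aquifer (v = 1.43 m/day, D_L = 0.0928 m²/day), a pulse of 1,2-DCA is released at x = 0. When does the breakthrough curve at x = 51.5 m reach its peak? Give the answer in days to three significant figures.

36.0 days

For the 1D instantaneous-source solution, setting ∂C/∂t = 0 at fixed x gives v²t² + 2Dt − x² = 0, so t = (√(D² + v²x²) − D)/v².
√(D² + v²x²) = √(0.0928² + 1.43² × 51.5²) = 73.65; v² = 2.0449.
t = (73.65 − 0.0928)/2.0449 = 36.0 days (vs. the pure-advection estimate x/v = 36.0 d).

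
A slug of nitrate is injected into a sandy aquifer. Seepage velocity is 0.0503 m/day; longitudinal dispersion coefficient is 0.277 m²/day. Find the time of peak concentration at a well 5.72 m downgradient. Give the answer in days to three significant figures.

For the 1D instantaneous-source solution, setting ∂C/∂t = 0 at fixed x gives v²t² + 2Dt − x² = 0, so t = (√(D² + v²x²) − D)/v².
√(D² + v²x²) = √(0.277² + 0.0503² × 5.72²) = 0.3994; v² = 0.00253009.
t = (0.3994 − 0.277)/0.00253009 = 48.4 days (vs. the pure-advection estimate x/v = 114 d).

48.4 days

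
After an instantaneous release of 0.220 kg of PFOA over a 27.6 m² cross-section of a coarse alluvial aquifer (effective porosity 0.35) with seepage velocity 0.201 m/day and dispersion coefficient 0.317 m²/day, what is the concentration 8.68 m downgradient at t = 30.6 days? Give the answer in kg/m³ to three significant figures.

For an instantaneous plane source, C(x,t) = M/(n_e·A·√(4πDt)) · exp(−(x−vt)²/(4Dt)), with n_e·A the pore (flow) area.
Plume center vt = 0.201 × 30.6 = 6.1506 m, so the well at 8.68 m is 2.5294 m downgradient of the peak.
√(4πDt) = 11.04 m, giving peak height M/(n_e·A·√(4πDt)) = 0.220/(0.35 × 27.6 × 11.04) = 0.002063 kg/m³.
(x−vt)²/(4Dt) = (2.5294)²/(4 × 0.317 × 30.6) = 0.1649; exp(−0.1649) = 0.8480.
C = 0.002063 × 0.8480 = 0.00175 kg/m³.

0.00175 kg/m³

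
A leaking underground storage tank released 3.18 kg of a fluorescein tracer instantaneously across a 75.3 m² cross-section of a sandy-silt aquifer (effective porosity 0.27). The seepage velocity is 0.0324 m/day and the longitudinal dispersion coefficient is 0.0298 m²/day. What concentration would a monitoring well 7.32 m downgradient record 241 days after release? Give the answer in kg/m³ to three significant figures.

0.0163 kg/m³

For an instantaneous plane source, C(x,t) = M/(n_e·A·√(4πDt)) · exp(−(x−vt)²/(4Dt)), with n_e·A the pore (flow) area.
Plume center vt = 0.0324 × 241 = 7.8084 m, so the well at 7.32 m is 0.4884 m upgradient of the peak.
√(4πDt) = 9.500 m, giving peak height M/(n_e·A·√(4πDt)) = 3.18/(0.27 × 75.3 × 9.500) = 0.01646 kg/m³.
(x−vt)²/(4Dt) = (-0.4884)²/(4 × 0.0298 × 241) = 0.008303; exp(−0.008303) = 0.9917.
C = 0.01646 × 0.9917 = 0.0163 kg/m³.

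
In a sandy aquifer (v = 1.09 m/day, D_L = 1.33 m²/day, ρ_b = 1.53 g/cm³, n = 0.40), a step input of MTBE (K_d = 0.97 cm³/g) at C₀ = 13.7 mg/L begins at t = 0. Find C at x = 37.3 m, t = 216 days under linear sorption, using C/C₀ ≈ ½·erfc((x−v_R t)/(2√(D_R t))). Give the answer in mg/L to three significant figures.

12.0 mg/L

Retardation factor R = 1 + ρ_b·K_d/n = 1 + 1.53 × 0.97/0.40 = 4.710.
Sorption retards both mechanisms: v_R = v/R = 0.2314 m/day, D_R = D/R = 0.2824 m²/day.
v_R·t = 0.2314 × 216 = 49.9824 m; 2√(D_R t) = 15.62 m; argument = (37.3 − 49.9824)/15.62 = -0.8119.
C = C₀ × ½·erfc(-0.8119) = 13.7 × 0.8746 = 12.0 mg/L.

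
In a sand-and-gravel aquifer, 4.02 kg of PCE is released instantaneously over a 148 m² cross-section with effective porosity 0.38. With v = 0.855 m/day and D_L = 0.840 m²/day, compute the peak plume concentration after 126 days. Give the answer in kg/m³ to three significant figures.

0.00196 kg/m³

The peak of an instantaneous 1D plume sits at x = vt; there the Gaussian factor is 1 and C_max = M/(n_e·A·√(4πDt)), where n_e·A is the pore area the mass is dissolved in.
√(4πDt) = √(4π × 0.840 × 126) = 36.47 m, so C_max = 4.02/(0.38 × 148 × 36.47) = 0.00196 kg/m³.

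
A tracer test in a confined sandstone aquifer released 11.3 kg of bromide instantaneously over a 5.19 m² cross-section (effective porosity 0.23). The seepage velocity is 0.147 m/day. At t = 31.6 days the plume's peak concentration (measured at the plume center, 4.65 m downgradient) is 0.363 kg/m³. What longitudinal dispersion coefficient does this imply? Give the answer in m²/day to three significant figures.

1.71 m²/day

At the plume center C_max = M/(n_e·A·√(4πDt)), so D = M²/(4πt·(n_e·A·C_max)²).
n_e·A·C_max = 0.23 × 5.19 × 0.363 = 0.4333 kg/m.
D = 11.3²/(4π × 31.6 × 0.4333²) = 1.71 m²/day.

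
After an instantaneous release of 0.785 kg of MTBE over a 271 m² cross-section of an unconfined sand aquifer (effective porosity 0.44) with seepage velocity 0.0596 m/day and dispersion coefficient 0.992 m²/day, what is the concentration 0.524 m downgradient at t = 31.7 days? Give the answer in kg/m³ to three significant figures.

For an instantaneous plane source, C(x,t) = M/(n_e·A·√(4πDt)) · exp(−(x−vt)²/(4Dt)), with n_e·A the pore (flow) area.
Plume center vt = 0.0596 × 31.7 = 1.88932 m, so the well at 0.524 m is 1.36532 m upgradient of the peak.
√(4πDt) = 19.88 m, giving peak height M/(n_e·A·√(4πDt)) = 0.785/(0.44 × 271 × 19.88) = 0.0003312 kg/m³.
(x−vt)²/(4Dt) = (-1.36532)²/(4 × 0.992 × 31.7) = 0.01482; exp(−0.01482) = 0.9853.
C = 0.0003312 × 0.9853 = 0.000326 kg/m³.

0.000326 kg/m³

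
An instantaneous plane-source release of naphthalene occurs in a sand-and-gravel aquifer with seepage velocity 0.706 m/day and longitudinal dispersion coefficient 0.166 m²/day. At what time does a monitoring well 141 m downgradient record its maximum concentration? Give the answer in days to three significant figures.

For the 1D instantaneous-source solution, setting ∂C/∂t = 0 at fixed x gives v²t² + 2Dt − x² = 0, so t = (√(D² + v²x²) − D)/v².
√(D² + v²x²) = √(0.166² + 0.706² × 141²) = 99.55; v² = 0.498436.
t = (99.55 − 0.166)/0.498436 = 199 days (vs. the pure-advection estimate x/v = 200 d).

199 days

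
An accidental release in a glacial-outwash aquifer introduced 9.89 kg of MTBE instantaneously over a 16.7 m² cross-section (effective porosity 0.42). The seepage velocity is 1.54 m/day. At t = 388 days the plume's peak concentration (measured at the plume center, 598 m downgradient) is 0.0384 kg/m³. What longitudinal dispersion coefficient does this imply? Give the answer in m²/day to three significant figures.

0.277 m²/day

At the plume center C_max = M/(n_e·A·√(4πDt)), so D = M²/(4πt·(n_e·A·C_max)²).
n_e·A·C_max = 0.42 × 16.7 × 0.0384 = 0.2693 kg/m.
D = 9.89²/(4π × 388 × 0.2693²) = 0.277 m²/day.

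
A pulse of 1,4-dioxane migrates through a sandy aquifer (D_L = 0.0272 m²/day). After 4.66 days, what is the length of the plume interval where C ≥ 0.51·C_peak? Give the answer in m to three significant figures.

The plume is Gaussian with σ = √(2Dt) = √(2 × 0.0272 × 4.66) = 0.5035 m.
C/C_peak = exp(−Δx²/(2σ²)) = 0.51 ⇒ Δx = σ·√(−2 ln 0.51) = 0.5035 × 1.160 = 0.5841 m.
Width = 2Δx = 1.17 m.

1.17 m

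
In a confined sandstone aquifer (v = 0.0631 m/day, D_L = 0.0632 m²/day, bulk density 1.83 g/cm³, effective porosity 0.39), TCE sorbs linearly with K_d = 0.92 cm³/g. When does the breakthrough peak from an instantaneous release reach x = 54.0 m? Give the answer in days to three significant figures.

Retardation factor R = 1 + ρ_b·K_d/n = 1 + 1.83 × 0.92/0.39 = 5.317.
Sorption retards both mechanisms: v_R = v/R = 0.01187 m/day, D_R = D/R = 0.01189 m²/day.
Peak time from v_R²t² + 2D_R t − x² = 0: t = (√(D_R² + v_R²x²) − D_R)/v_R².
√(D_R² + v_R²x²) = √(0.01189² + 0.01187² × 54.0²) = 0.6411; v_R² = 0.0001409.
t = (0.6411 − 0.01189)/0.0001409 = 4470 days.

4470 days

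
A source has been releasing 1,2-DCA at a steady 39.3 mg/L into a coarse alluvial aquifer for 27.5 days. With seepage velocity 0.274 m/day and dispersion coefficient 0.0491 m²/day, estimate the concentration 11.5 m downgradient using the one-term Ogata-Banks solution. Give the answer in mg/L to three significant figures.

0.311 mg/L

For a continuous step input, C/C₀ ≈ ½·erfc((x−vt)/(2√(Dt))).
vt = 0.274 × 27.5 = 7.535 m and 2√(Dt) = 2√(0.0491 × 27.5) = 2.324 m.
Argument (x−vt)/(2√(Dt)) = (11.5 − 7.535)/2.324 = 1.706; ½·erfc(1.706) = 0.007919.
C = 39.3 × 0.007919 = 0.311 mg/L.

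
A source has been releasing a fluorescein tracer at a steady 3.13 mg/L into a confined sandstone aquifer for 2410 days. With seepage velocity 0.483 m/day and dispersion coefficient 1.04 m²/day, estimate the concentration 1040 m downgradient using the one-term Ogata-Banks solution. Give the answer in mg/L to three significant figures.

3.01 mg/L

For a continuous step input, C/C₀ ≈ ½·erfc((x−vt)/(2√(Dt))).
vt = 0.483 × 2410 = 1164.03 m and 2√(Dt) = 2√(1.04 × 2410) = 100.1 m.
Argument (x−vt)/(2√(Dt)) = (1040 − 1164.03)/100.1 = -1.239; ½·erfc(-1.239) = 0.9601.
C = 3.13 × 0.9601 = 3.01 mg/L.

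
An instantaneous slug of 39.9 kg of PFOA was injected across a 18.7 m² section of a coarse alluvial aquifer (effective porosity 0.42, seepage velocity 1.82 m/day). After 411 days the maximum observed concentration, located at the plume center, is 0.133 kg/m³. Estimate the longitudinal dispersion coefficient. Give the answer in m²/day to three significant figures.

0.282 m²/day

At the plume center C_max = M/(n_e·A·√(4πDt)), so D = M²/(4πt·(n_e·A·C_max)²).
n_e·A·C_max = 0.42 × 18.7 × 0.133 = 1.045 kg/m.
D = 39.9²/(4π × 411 × 1.045²) = 0.282 m²/day.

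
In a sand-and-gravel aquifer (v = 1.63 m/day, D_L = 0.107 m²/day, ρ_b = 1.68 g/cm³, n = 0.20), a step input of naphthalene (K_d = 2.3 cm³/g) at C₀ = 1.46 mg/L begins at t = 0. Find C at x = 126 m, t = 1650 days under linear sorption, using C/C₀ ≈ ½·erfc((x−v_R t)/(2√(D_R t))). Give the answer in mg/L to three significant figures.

1.37 mg/L

Retardation factor R = 1 + ρ_b·K_d/n = 1 + 1.68 × 2.3/0.20 = 20.32.
Sorption retards both mechanisms: v_R = v/R = 0.08022 m/day, D_R = D/R = 0.005266 m²/day.
v_R·t = 0.08022 × 1650 = 132.363 m; 2√(D_R t) = 5.895 m; argument = (126 − 132.363)/5.895 = -1.079.
C = C₀ × ½·erfc(-1.079) = 1.46 × 0.9365 = 1.37 mg/L.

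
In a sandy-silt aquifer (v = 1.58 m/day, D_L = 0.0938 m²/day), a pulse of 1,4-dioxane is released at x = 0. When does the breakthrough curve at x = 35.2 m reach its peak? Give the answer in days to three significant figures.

For the 1D instantaneous-source solution, setting ∂C/∂t = 0 at fixed x gives v²t² + 2Dt − x² = 0, so t = (√(D² + v²x²) − D)/v².
√(D² + v²x²) = √(0.0938² + 1.58² × 35.2²) = 55.62; v² = 2.4964.
t = (55.62 − 0.0938)/2.4964 = 22.2 days (vs. the pure-advection estimate x/v = 22.3 d).

22.2 days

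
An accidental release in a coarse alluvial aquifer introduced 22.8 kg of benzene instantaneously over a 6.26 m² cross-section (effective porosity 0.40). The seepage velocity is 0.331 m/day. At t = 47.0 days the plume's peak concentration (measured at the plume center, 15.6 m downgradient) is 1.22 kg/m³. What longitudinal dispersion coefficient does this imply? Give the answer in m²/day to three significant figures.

0.0943 m²/day

At the plume center C_max = M/(n_e·A·√(4πDt)), so D = M²/(4πt·(n_e·A·C_max)²).
n_e·A·C_max = 0.40 × 6.26 × 1.22 = 3.055 kg/m.
D = 22.8²/(4π × 47.0 × 3.055²) = 0.0943 m²/day.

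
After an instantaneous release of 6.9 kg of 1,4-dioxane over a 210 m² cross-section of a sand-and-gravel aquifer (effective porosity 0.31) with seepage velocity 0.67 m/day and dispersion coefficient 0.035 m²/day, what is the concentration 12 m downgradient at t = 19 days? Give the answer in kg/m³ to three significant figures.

For an instantaneous plane source, C(x,t) = M/(n_e·A·√(4πDt)) · exp(−(x−vt)²/(4Dt)), with n_e·A the pore (flow) area.
Plume center vt = 0.67 × 19 = 12.73 m, so the well at 12 m is 0.73 m upgradient of the peak.
√(4πDt) = 2.891 m, giving peak height M/(n_e·A·√(4πDt)) = 6.9/(0.31 × 210 × 2.891) = 0.03666 kg/m³.
(x−vt)²/(4Dt) = (-0.73)²/(4 × 0.035 × 19) = 0.2003; exp(−0.2003) = 0.8185.
C = 0.03666 × 0.8185 = 0.0300 kg/m³.

0.0300 kg/m³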